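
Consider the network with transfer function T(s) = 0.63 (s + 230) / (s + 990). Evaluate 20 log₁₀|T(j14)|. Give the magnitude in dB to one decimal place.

-16.7 dB

|j14 + 230| = √(14² + 230²) = 230.4
|j14 + 990| = √(14² + 990²) = 990.1
|T(j14)| = 0.63 × 230.4 / 990.1 = 0.14662
20 log₁₀(0.14662) = -16.68 dB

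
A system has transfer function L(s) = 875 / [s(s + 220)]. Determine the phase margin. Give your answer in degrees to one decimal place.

89.0 deg

Gain crossover: |L(jω)| = 1 at ω ≈ 3.98 rad s⁻¹.
∠L(j3.98) = −90° − arctan(3.98/220) ≈ -91.04°
PM = 180° + (-91.04°) = 88.96°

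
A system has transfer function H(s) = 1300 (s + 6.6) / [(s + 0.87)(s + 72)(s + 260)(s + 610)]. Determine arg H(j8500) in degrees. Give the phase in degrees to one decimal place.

∠(j8500 + 6.6) = arctan(8500/6.6) = 89.96°
∠(j8500 + 0.87) = arctan(8500/0.87) = 89.99°
∠(j8500 + 72) = arctan(8500/72) = 89.51°
∠(j8500 + 260) = arctan(8500/260) = 88.25°
∠(j8500 + 610) = arctan(8500/610) = 85.90°
∠H(j8500) = 89.96° − (89.99° + 89.51° + 88.25° + 85.90°) = -263.70°

-263.7°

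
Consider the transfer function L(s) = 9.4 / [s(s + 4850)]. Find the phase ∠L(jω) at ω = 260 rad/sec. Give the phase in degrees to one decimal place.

-93.1°

∠(j260 + 4850) = arctan(260/4850) = 3.07°
∠(j260) = 90.00°
∠L(j260) = − (3.07° + 90.00°) = -93.07°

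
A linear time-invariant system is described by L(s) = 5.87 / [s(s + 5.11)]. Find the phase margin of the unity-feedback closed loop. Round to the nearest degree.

78°

Gain crossover: |L(jω)| = 1 at ω ≈ 1.12 rad/sec.
∠L(j1.12) = −90° − arctan(1.12/5.11) ≈ -102.38°
PM = 180° + (-102.38°) = 77.62°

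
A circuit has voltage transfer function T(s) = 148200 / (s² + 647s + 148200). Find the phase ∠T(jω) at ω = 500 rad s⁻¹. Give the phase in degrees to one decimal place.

-107.5°

∠[(j500)² + 647(j500) + 148200] = ∠[-1.018e+05 + j3.235e+05] = 107.47°
∠T(j500) = −107.47° = -107.47°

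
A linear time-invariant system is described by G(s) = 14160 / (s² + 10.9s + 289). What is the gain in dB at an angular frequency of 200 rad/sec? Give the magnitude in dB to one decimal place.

-9.0 dB

|(j200)² + 10.9(j200) + 289| = |-39711 + j2180| = 3.977e+04
|G(j200)| = 14160 / 3.977e+04 = 0.35604
20 log₁₀(0.35604) = -8.97 dB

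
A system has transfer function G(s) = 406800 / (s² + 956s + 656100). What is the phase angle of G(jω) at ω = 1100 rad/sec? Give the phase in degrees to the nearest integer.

-118°

∠[(j1100)² + 956(j1100) + 656100] = ∠[-5.539e+05 + j1.0516e+06] = 117.78°
∠G(j1100) = −117.78° = -117.78°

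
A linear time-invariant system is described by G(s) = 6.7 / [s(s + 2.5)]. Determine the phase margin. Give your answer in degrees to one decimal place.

Gain crossover: |G(jω)| = 1 at ω ≈ 2.07 rad s⁻¹.
∠G(j2.07) = −90° − arctan(2.07/2.5) ≈ -129.57°
PM = 180° + (-129.57°) = 50.43°

50.4°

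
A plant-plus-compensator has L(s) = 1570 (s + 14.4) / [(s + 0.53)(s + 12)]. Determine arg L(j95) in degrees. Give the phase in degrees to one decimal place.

-91.1°

∠(j95 + 14.4) = arctan(95/14.4) = 81.38°
∠(j95 + 0.53) = arctan(95/0.53) = 89.68°
∠(j95 + 12) = arctan(95/12) = 82.80°
∠L(j95) = 81.38° − (89.68° + 82.80°) = -91.10°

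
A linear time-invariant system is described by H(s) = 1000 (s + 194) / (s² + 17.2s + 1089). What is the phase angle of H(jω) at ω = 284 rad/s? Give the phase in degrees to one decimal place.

∠(j284 + 194) = arctan(284/194) = 55.66°
∠[(j284)² + 17.2(j284) + 1089] = ∠[-79567 + j4884.8] = 176.49°
∠H(j284) = 55.66° − 176.49° = -120.82°

-120.8 deg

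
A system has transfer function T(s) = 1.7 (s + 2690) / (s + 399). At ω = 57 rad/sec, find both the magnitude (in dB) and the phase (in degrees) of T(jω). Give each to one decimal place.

|j57 + 2690| = √(57² + 2690²) = 2691
|j57 + 399| = √(57² + 399²) = 403.1
|T(j57)| = 1.7 × 2691 / 403.1 = 11.349
20 log₁₀(11.349) = 21.10 dB
∠(j57 + 2690) = arctan(57/2690) = 1.21°
∠(j57 + 399) = arctan(57/399) = 8.13°
∠T(j57) = 1.21° − 8.13° = -6.92°

|T| = 21.1 dB, ∠T = -6.9°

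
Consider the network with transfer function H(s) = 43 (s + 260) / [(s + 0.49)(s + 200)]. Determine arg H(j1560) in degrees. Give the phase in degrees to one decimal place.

∠(j1560 + 260) = arctan(1560/260) = 80.54°
∠(j1560 + 0.49) = arctan(1560/0.49) = 89.98°
∠(j1560 + 200) = arctan(1560/200) = 82.69°
∠H(j1560) = 80.54° − (89.98° + 82.69°) = -92.14°

-92.1°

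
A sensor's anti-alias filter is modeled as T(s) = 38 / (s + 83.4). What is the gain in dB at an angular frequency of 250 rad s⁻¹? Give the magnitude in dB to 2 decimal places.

|j250 + 83.4| = √(250² + 83.4²) = 263.5
|T(j250)| = 38 / 263.5 = 0.14419
20 log₁₀(0.14419) = -16.821 dB

-16.82 dB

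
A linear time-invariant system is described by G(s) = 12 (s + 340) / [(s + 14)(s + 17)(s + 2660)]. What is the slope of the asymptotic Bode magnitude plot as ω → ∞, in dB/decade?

-40 dB/decade

With 1 zero and 3 poles, the high-frequency asymptotic slope is 20 × (1 − 3) = -40 dB/decade.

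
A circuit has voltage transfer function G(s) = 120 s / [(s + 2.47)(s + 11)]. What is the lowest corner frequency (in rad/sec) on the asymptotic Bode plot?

Break frequencies occur at each pole and zero magnitude: 2.47 rad/sec, 11 rad/sec.
The lowest is 2.47 rad/sec.

2.47 rad/sec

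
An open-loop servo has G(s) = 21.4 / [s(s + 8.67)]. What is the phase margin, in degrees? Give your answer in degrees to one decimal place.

Gain crossover: |G(jω)| = 1 at ω ≈ 2.38 rad s⁻¹.
∠G(j2.38) = −90° − arctan(2.38/8.67) ≈ -105.35°
PM = 180° + (-105.35°) = 74.65°

74.6 deg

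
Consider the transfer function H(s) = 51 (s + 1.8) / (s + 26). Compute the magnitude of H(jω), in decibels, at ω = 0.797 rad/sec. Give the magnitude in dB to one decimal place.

11.7 dB

|j0.797 + 1.8| = √(0.797² + 1.8²) = 1.969
|j0.797 + 26| = √(0.797² + 26²) = 26.01
|H(j0.797)| = 51 × 1.969 / 26.01 = 3.8596
20 log₁₀(3.8596) = 11.73 dB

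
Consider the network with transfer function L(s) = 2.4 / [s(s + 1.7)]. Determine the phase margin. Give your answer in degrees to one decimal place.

55.6 deg

Gain crossover: |L(jω)| = 1 at ω ≈ 1.16 rad s⁻¹.
∠L(j1.16) = −90° − arctan(1.16/1.7) ≈ -124.41°
PM = 180° + (-124.41°) = 55.59°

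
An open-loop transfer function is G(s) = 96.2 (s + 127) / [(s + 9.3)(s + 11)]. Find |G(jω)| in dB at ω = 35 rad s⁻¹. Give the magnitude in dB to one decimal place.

19.6 dB

|j35 + 127| = √(35² + 127²) = 131.7
|j35 + 9.3| = √(35² + 9.3²) = 36.21
|j35 + 11| = √(35² + 11²) = 36.69
|G(j35)| = 96.2 × 131.7 / (36.21 × 36.69) = 9.5383
20 log₁₀(9.5383) = 19.59 dB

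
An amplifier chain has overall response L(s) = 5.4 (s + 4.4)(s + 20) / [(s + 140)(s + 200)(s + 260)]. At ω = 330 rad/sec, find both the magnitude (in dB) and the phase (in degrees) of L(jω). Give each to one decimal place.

|j330 + 4.4| = √(330² + 4.4²) = 330
|j330 + 20| = √(330² + 20²) = 330.6
|j330 + 140| = √(330² + 140²) = 358.5
|j330 + 200| = √(330² + 200²) = 385.9
|j330 + 260| = √(330² + 260²) = 420.1
|L(j330)| = 5.4 × 330 × 330.6 / (358.5 × 385.9 × 420.1) = 0.010139
20 log₁₀(0.010139) = -39.88 dB
∠(j330 + 4.4) = arctan(330/4.4) = 89.24°
∠(j330 + 20) = arctan(330/20) = 86.53°
∠(j330 + 140) = arctan(330/140) = 67.01°
∠(j330 + 200) = arctan(330/200) = 58.78°
∠(j330 + 260) = arctan(330/260) = 51.77°
∠L(j330) = 89.24° + 86.53° − (67.01° + 58.78° + 51.77°) = -1.79°

|L| = -39.9 dB, ∠L = -1.8 deg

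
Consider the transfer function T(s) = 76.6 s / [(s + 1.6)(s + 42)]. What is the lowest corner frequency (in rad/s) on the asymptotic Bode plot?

1.6 rad/s

Break frequencies occur at each pole and zero magnitude: 1.6 rad/s, 42 rad/s.
The lowest is 1.6 rad/s.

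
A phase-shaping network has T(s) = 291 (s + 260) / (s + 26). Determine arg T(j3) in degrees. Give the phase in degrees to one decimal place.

∠(j3 + 260) = arctan(3/260) = 0.66°
∠(j3 + 26) = arctan(3/26) = 6.58°
∠T(j3) = 0.66° − 6.58° = -5.92°

-5.9°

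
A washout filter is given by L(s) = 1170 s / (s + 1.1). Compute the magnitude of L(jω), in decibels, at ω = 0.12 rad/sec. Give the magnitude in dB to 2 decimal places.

|j0.12| = 0.12
|j0.12 + 1.1| = √(0.12² + 1.1²) = 1.107
|L(j0.12)| = 1170 × 0.12 / 1.107 = 126.88
20 log₁₀(126.88) = 42.068 dB

42.07 dB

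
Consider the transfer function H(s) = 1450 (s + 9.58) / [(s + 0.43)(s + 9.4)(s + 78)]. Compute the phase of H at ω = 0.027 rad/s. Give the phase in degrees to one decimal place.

-3.6°

∠(j0.027 + 9.58) = arctan(0.027/9.58) = 0.16°
∠(j0.027 + 0.43) = arctan(0.027/0.43) = 3.59°
∠(j0.027 + 9.4) = arctan(0.027/9.4) = 0.16°
∠(j0.027 + 78) = arctan(0.027/78) = 0.02°
∠H(j0.027) = 0.16° − (3.59° + 0.16° + 0.02°) = -3.62°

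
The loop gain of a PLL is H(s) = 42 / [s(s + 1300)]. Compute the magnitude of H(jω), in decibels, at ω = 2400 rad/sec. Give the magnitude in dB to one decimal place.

|j2400 + 1300| = √(2400² + 1300²) = 2729
|j2400| = 2400
|H(j2400)| = 42 / (2729 × 2400) = 6.4115e-06
20 log₁₀(6.4115e-06) = -103.86 dB

-103.9 dB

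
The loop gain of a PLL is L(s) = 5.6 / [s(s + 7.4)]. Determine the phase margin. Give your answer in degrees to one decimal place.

84.2°

Gain crossover: |L(jω)| = 1 at ω ≈ 0.753 rad/s.
∠L(j0.753) = −90° − arctan(0.753/7.4) ≈ -95.81°
PM = 180° + (-95.81°) = 84.19°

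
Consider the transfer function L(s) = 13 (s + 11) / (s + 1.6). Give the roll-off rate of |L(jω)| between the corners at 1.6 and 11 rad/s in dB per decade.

-20 dB/decade

In this band the factors already past their corner are: pole at 1.6; net slope = -20 dB/decade.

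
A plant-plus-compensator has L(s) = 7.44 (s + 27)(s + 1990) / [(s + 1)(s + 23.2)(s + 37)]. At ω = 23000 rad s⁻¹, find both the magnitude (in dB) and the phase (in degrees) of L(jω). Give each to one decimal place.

|L| = -69.8 dB, ∠L = -94.9°

|j23000 + 27| = √(23000² + 27²) = 2.3e+04
|j23000 + 1990| = √(23000² + 1990²) = 2.309e+04
|j23000 + 1| = √(23000² + 1²) = 2.3e+04
|j23000 + 23.2| = √(23000² + 23.2²) = 2.3e+04
|j23000 + 37| = √(23000² + 37²) = 2.3e+04
|L(j23000)| = 7.44 × 2.3e+04 × 2.309e+04 / (2.3e+04 × 2.3e+04 × 2.3e+04) = 0.00032469
20 log₁₀(0.00032469) = -69.77 dB
∠(j23000 + 27) = arctan(23000/27) = 89.93°
∠(j23000 + 1990) = arctan(23000/1990) = 85.05°
∠(j23000 + 1) = arctan(23000/1) = 90.00°
∠(j23000 + 23.2) = arctan(23000/23.2) = 89.94°
∠(j23000 + 37) = arctan(23000/37) = 89.91°
∠L(j23000) = 89.93° + 85.05° − (90.00° + 89.94° + 89.91°) = -94.86°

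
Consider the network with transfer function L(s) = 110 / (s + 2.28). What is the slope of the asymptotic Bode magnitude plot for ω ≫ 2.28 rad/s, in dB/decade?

-20 dB/decade

With 0 zeros and 1 pole, the high-frequency asymptotic slope is 20 × (0 − 1) = -20 dB/decade.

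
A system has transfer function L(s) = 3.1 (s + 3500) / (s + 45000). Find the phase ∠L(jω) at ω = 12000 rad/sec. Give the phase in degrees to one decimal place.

∠(j12000 + 3500) = arctan(12000/3500) = 73.74°
∠(j12000 + 45000) = arctan(12000/45000) = 14.93°
∠L(j12000) = 73.74° − 14.93° = 58.81°

58.8 deg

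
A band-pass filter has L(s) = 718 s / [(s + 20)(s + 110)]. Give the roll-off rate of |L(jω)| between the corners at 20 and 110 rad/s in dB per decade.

In this band the factors already past their corner are: 1 differentiator zero, pole at 20; net slope = 0 dB/decade.

0 dB/decade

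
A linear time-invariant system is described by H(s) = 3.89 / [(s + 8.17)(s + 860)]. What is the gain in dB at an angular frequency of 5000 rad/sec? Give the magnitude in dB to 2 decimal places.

|j5000 + 8.17| = √(5000² + 8.17²) = 5000
|j5000 + 860| = √(5000² + 860²) = 5073
|H(j5000)| = 3.89 / (5000 × 5073) = 1.5335e-07
20 log₁₀(1.5335e-07) = -136.286 dB

-136.29 dB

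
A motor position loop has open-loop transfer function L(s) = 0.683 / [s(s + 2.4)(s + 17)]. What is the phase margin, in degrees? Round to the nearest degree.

90°

Gain crossover: |L(jω)| = 1 at ω ≈ 0.0167 rad s⁻¹.
∠L(j0.0167) = −90° − arctan(0.0167/2.4) − arctan(0.0167/17) ≈ -90.46°
PM = 180° + (-90.46°) = 89.54°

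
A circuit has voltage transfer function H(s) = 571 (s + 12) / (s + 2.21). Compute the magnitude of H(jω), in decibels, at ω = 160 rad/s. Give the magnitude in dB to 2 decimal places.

55.16 dB

|j160 + 12| = √(160² + 12²) = 160.4
|j160 + 2.21| = √(160² + 2.21²) = 160
|H(j160)| = 571 × 160.4 / 160 = 572.55
20 log₁₀(572.55) = 55.156 dB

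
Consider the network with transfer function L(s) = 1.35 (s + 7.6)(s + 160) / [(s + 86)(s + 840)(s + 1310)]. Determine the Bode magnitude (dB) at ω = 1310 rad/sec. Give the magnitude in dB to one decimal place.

-64.2 dB

|j1310 + 7.6| = √(1310² + 7.6²) = 1310
|j1310 + 160| = √(1310² + 160²) = 1320
|j1310 + 86| = √(1310² + 86²) = 1313
|j1310 + 840| = √(1310² + 840²) = 1556
|j1310 + 1310| = √(1310² + 1310²) = 1853
|L(j1310)| = 1.35 × 1310 × 1320 / (1313 × 1556 × 1853) = 0.00061666
20 log₁₀(0.00061666) = -64.20 dB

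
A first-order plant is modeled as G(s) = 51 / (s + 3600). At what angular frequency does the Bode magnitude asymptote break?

The single real pole at s = −3600 gives a corner at ω = 3600 rad/s.

3600 rad/s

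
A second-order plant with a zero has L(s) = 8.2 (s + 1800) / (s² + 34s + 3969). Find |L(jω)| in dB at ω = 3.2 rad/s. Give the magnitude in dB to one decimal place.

11.4 dB

|j3.2 + 1800| = √(3.2² + 1800²) = 1800
|(j3.2)² + 34(j3.2) + 3969| = |3958.8 + j108.8| = 3960
|L(j3.2)| = 8.2 × 1800 / 3960 = 3.727
20 log₁₀(3.727) = 11.43 dB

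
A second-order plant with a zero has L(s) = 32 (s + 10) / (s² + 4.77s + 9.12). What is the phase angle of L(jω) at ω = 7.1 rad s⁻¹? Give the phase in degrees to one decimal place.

-105.3°

∠(j7.1 + 10) = arctan(7.1/10) = 35.37°
∠[(j7.1)² + 4.77(j7.1) + 9.12] = ∠[-41.29 + j33.867] = 140.64°
∠L(j7.1) = 35.37° − 140.64° = -105.27°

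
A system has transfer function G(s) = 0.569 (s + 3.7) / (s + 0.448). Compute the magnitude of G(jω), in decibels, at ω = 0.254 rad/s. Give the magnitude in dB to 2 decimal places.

12.25 dB

|j0.254 + 3.7| = √(0.254² + 3.7²) = 3.709
|j0.254 + 0.448| = √(0.254² + 0.448²) = 0.515
|G(j0.254)| = 0.569 × 3.709 / 0.515 = 4.0976
20 log₁₀(4.0976) = 12.251 dB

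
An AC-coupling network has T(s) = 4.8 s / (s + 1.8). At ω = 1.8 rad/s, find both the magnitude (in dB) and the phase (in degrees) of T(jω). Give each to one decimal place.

|T| = 10.6 dB, ∠T = 45.0°

|j1.8| = 1.8
|j1.8 + 1.8| = √(1.8² + 1.8²) = 2.546
|T(j1.8)| = 4.8 × 1.8 / 2.546 = 3.3941
20 log₁₀(3.3941) = 10.61 dB
∠(j1.8) = 90.00°
∠(j1.8 + 1.8) = arctan(1.8/1.8) = 45.00°
∠T(j1.8) = 90.00° − 45.00° = 45.00°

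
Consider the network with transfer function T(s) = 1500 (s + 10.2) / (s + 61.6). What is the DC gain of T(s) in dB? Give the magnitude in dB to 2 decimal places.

47.90 dB

T(0) = 1500 × 10.2 / 61.6 = 248.38
20 log₁₀(248.38) = 47.902 dB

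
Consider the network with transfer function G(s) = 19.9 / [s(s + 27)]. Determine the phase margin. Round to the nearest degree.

Gain crossover: |G(jω)| = 1 at ω ≈ 0.737 rad/s.
∠G(j0.737) = −90° − arctan(0.737/27) ≈ -91.56°
PM = 180° + (-91.56°) = 88.44°

88°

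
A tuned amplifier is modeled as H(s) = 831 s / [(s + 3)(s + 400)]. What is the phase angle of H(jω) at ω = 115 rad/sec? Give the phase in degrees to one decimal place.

-14.5°

∠(j115) = 90.00°
∠(j115 + 3) = arctan(115/3) = 88.51°
∠(j115 + 400) = arctan(115/400) = 16.04°
∠H(j115) = 90.00° − (88.51° + 16.04°) = -14.55°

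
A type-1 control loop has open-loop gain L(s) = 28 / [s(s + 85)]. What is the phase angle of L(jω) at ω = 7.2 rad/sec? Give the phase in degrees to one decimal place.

-94.8°

∠(j7.2 + 85) = arctan(7.2/85) = 4.84°
∠(j7.2) = 90.00°
∠L(j7.2) = − (4.84° + 90.00°) = -94.84°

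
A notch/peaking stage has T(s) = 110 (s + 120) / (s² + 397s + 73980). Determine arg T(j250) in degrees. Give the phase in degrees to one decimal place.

∠(j250 + 120) = arctan(250/120) = 64.36°
∠[(j250)² + 397(j250) + 73980] = ∠[11480 + j99250] = 83.40°
∠T(j250) = 64.36° − 83.40° = -19.04°

-19.0°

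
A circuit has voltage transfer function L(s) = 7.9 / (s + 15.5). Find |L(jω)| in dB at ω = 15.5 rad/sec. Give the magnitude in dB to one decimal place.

|j15.5 + 15.5| = √(15.5² + 15.5²) = 21.92
|L(j15.5)| = 7.9 / 21.92 = 0.3604
20 log₁₀(0.3604) = -8.86 dB

-8.9 dB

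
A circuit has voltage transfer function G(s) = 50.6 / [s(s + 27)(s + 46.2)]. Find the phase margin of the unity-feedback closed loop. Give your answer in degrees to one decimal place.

Gain crossover: |G(jω)| = 1 at ω ≈ 0.0406 rad/sec.
∠G(j0.0406) = −90° − arctan(0.0406/27) − arctan(0.0406/46.2) ≈ -90.14°
PM = 180° + (-90.14°) = 89.86°

89.9°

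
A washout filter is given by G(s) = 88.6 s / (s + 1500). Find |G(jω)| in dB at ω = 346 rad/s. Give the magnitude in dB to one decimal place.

26.0 dB

|j346| = 346
|j346 + 1500| = √(346² + 1500²) = 1539
|G(j346)| = 88.6 × 346 / 1539 = 19.914
20 log₁₀(19.914) = 25.98 dB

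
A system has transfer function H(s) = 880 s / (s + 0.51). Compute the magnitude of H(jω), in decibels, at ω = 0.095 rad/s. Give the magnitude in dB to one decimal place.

44.1 dB

|j0.095| = 0.095
|j0.095 + 0.51| = √(0.095² + 0.51²) = 0.5188
|H(j0.095)| = 880 × 0.095 / 0.5188 = 161.15
20 log₁₀(161.15) = 44.14 dB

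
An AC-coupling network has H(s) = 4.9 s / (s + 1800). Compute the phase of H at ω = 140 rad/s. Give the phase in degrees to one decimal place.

85.6°

∠(j140) = 90.00°
∠(j140 + 1800) = arctan(140/1800) = 4.45°
∠H(j140) = 90.00° − 4.45° = 85.55°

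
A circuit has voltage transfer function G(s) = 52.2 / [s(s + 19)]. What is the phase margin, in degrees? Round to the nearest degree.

82°

Gain crossover: |G(jω)| = 1 at ω ≈ 2.72 rad/sec.
∠G(j2.72) = −90° − arctan(2.72/19) ≈ -98.15°
PM = 180° + (-98.15°) = 81.85°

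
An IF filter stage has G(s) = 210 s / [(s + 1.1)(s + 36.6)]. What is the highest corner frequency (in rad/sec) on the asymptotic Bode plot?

Break frequencies occur at each pole and zero magnitude: 1.1 rad/sec, 36.6 rad/sec.
The highest is 36.6 rad/sec.

36.6 rad/sec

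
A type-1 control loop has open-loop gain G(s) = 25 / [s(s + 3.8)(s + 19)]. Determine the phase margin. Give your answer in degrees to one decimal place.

83.8°

Gain crossover: |G(jω)| = 1 at ω ≈ 0.345 rad s⁻¹.
∠G(j0.345) = −90° − arctan(0.345/3.8) − arctan(0.345/19) ≈ -96.22°
PM = 180° + (-96.22°) = 83.78°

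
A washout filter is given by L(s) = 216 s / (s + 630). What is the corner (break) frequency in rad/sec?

630 rad/sec

The single real pole at s = −630 gives a corner at ω = 630 rad/sec.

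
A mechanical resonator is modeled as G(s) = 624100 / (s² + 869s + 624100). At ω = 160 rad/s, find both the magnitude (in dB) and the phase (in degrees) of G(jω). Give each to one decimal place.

|(j160)² + 869(j160) + 624100| = |5.985e+05 + j1.3904e+05| = 6.144e+05
|G(j160)| = 624100 / 6.144e+05 = 1.0157
20 log₁₀(1.0157) = 0.14 dB
∠[(j160)² + 869(j160) + 624100] = ∠[5.985e+05 + j1.3904e+05] = 13.08°
∠G(j160) = −13.08° = -13.08°

|G| = 0.1 dB, ∠G = -13.1°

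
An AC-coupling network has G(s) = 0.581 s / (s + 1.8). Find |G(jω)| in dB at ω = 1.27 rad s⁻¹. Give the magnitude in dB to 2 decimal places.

-9.50 dB

|j1.27| = 1.27
|j1.27 + 1.8| = √(1.27² + 1.8²) = 2.203
|G(j1.27)| = 0.581 × 1.27 / 2.203 = 0.33495
20 log₁₀(0.33495) = -9.500 dB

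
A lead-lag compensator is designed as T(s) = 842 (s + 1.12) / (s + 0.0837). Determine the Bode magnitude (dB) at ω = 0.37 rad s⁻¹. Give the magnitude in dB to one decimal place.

68.4 dB

|j0.37 + 1.12| = √(0.37² + 1.12²) = 1.18
|j0.37 + 0.0837| = √(0.37² + 0.0837²) = 0.3793
|T(j0.37)| = 842 × 1.18 / 0.3793 = 2618.1
20 log₁₀(2618.1) = 68.36 dB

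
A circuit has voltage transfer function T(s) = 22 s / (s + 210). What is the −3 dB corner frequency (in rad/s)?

For a single-pole high-pass, the −3 dB point is at the pole: ω = 210 rad/s.

210 rad/s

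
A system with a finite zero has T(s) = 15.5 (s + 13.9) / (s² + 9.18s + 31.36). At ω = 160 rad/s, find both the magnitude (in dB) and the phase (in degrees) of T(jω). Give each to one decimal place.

|T| = -20.2 dB, ∠T = -91.7°

|j160 + 13.9| = √(160² + 13.9²) = 160.6
|(j160)² + 9.18(j160) + 31.36| = |-25569 + j1468.8| = 2.561e+04
|T(j160)| = 15.5 × 160.6 / 2.561e+04 = 0.097199
20 log₁₀(0.097199) = -20.25 dB
∠(j160 + 13.9) = arctan(160/13.9) = 85.03°
∠[(j160)² + 9.18(j160) + 31.36] = ∠[-25569 + j1468.8] = 176.71°
∠T(j160) = 85.03° − 176.71° = -91.68°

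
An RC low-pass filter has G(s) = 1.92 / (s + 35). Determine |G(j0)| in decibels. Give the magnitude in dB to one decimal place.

-25.2 dB

G(0) = 1.92 / 35 = 0.054857
20 log₁₀(0.054857) = -25.22 dB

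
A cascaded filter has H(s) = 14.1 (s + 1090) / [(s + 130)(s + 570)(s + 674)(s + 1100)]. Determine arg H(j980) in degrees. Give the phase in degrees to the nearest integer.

-197°

∠(j980 + 1090) = arctan(980/1090) = 41.96°
∠(j980 + 130) = arctan(980/130) = 82.44°
∠(j980 + 570) = arctan(980/570) = 59.82°
∠(j980 + 674) = arctan(980/674) = 55.48°
∠(j980 + 1100) = arctan(980/1100) = 41.70°
∠H(j980) = 41.96° − (82.44° + 59.82° + 55.48° + 41.70°) = -197.48°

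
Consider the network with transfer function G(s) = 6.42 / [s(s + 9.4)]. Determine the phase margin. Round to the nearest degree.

86 deg

Gain crossover: |G(jω)| = 1 at ω ≈ 0.681 rad/s.
∠G(j0.681) = −90° − arctan(0.681/9.4) ≈ -94.14°
PM = 180° + (-94.14°) = 85.86°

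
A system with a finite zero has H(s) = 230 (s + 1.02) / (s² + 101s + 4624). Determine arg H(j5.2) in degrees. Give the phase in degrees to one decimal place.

72.4°

∠(j5.2 + 1.02) = arctan(5.2/1.02) = 78.90°
∠[(j5.2)² + 101(j5.2) + 4624] = ∠[4597 + j525.2] = 6.52°
∠H(j5.2) = 78.90° − 6.52° = 72.38°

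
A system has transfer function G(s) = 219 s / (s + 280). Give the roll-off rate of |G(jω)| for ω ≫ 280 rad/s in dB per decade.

With 1 zero and 1 pole, the high-frequency asymptotic slope is 20 × (1 − 1) = 0 dB/decade.

0 dB/decade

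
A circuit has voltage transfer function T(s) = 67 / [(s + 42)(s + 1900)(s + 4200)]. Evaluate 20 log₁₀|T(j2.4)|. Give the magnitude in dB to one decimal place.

|j2.4 + 42| = √(2.4² + 42²) = 42.07
|j2.4 + 1900| = √(2.4² + 1900²) = 1900
|j2.4 + 4200| = √(2.4² + 4200²) = 4200
|T(j2.4)| = 67 / (42.07 × 1900 × 4200) = 1.9958e-07
20 log₁₀(1.9958e-07) = -134.00 dB

-134.0 dB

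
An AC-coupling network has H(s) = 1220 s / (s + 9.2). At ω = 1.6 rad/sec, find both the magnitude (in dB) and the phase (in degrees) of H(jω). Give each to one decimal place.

|j1.6| = 1.6
|j1.6 + 9.2| = √(1.6² + 9.2²) = 9.338
|H(j1.6)| = 1220 × 1.6 / 9.338 = 209.04
20 log₁₀(209.04) = 46.40 dB
∠(j1.6) = 90.00°
∠(j1.6 + 9.2) = arctan(1.6/9.2) = 9.87°
∠H(j1.6) = 90.00° − 9.87° = 80.13°

|H| = 46.4 dB, ∠H = 80.1 deg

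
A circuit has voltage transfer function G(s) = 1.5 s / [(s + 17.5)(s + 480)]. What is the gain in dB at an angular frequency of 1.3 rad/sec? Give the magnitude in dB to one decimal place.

|j1.3| = 1.3
|j1.3 + 17.5| = √(1.3² + 17.5²) = 17.55
|j1.3 + 480| = √(1.3² + 480²) = 480
|G(j1.3)| = 1.5 × 1.3 / (17.55 × 480) = 0.0002315
20 log₁₀(0.0002315) = -72.71 dB

-72.7 dB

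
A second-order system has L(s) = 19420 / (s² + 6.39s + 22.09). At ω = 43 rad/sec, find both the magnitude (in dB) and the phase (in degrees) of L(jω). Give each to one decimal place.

|(j43)² + 6.39(j43) + 22.09| = |-1826.9 + j274.77| = 1847
|L(j43)| = 19420 / 1847 = 10.512
20 log₁₀(10.512) = 20.43 dB
∠[(j43)² + 6.39(j43) + 22.09] = ∠[-1826.9 + j274.77] = 171.45°
∠L(j43) = −171.45° = -171.45°

|L| = 20.4 dB, ∠L = -171.4°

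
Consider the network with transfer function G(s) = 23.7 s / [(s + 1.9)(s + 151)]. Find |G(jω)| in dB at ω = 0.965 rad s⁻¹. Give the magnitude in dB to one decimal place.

|j0.965| = 0.965
|j0.965 + 1.9| = √(0.965² + 1.9²) = 2.131
|j0.965 + 151| = √(0.965² + 151²) = 151
|G(j0.965)| = 23.7 × 0.965 / (2.131 × 151) = 0.071073
20 log₁₀(0.071073) = -22.97 dB

-23.0 dB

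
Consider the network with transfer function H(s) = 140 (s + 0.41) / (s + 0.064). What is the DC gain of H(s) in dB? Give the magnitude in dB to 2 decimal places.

59.05 dB

H(0) = 140 × 0.41 / 0.064 = 896.88
20 log₁₀(896.88) = 59.055 dB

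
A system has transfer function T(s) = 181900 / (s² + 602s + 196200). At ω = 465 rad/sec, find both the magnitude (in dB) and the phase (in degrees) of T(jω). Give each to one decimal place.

|T| = -3.8 dB, ∠T = -94.1°

|(j465)² + 602(j465) + 196200| = |-20025 + j2.7993e+05| = 2.806e+05
|T(j465)| = 181900 / 2.806e+05 = 0.64815
20 log₁₀(0.64815) = -3.77 dB
∠[(j465)² + 602(j465) + 196200] = ∠[-20025 + j2.7993e+05] = 94.09°
∠T(j465) = −94.09° = -94.09°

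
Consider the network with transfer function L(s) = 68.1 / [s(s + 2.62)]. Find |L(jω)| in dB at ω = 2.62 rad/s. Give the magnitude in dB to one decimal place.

|j2.62 + 2.62| = √(2.62² + 2.62²) = 3.705
|j2.62| = 2.62
|L(j2.62)| = 68.1 / (3.705 × 2.62) = 7.015
20 log₁₀(7.015) = 16.92 dB

16.9 dB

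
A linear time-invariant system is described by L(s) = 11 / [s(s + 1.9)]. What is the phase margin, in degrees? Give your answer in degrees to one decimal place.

31.9°

Gain crossover: |L(jω)| = 1 at ω ≈ 3.06 rad/s.
∠L(j3.06) = −90° − arctan(3.06/1.9) ≈ -148.13°
PM = 180° + (-148.13°) = 31.87°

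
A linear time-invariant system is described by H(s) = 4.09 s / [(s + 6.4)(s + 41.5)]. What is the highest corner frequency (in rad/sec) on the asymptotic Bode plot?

41.5 rad/sec

Break frequencies occur at each pole and zero magnitude: 6.4 rad/sec, 41.5 rad/sec.
The highest is 41.5 rad/sec.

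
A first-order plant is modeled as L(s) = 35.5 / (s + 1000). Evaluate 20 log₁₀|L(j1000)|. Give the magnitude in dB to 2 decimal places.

|j1000 + 1000| = √(1000² + 1000²) = 1414
|L(j1000)| = 35.5 / 1414 = 0.025102
20 log₁₀(0.025102) = -32.006 dB

-32.01 dB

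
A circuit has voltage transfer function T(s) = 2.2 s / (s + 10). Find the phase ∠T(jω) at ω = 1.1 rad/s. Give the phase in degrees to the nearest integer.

84 deg

∠(j1.1) = 90.00°
∠(j1.1 + 10) = arctan(1.1/10) = 6.28°
∠T(j1.1) = 90.00° − 6.28° = 83.72°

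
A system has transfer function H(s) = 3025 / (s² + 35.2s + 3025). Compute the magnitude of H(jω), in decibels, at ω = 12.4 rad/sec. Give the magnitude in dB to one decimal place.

0.4 dB

|(j12.4)² + 35.2(j12.4) + 3025| = |2871.2 + j436.48| = 2904
|H(j12.4)| = 3025 / 2904 = 1.0416
20 log₁₀(1.0416) = 0.35 dB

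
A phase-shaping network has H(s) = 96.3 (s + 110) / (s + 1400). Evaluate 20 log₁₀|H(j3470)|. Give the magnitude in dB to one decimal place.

|j3470 + 110| = √(3470² + 110²) = 3472
|j3470 + 1400| = √(3470² + 1400²) = 3742
|H(j3470)| = 96.3 × 3472 / 3742 = 89.35
20 log₁₀(89.35) = 39.02 dB

39.0 dB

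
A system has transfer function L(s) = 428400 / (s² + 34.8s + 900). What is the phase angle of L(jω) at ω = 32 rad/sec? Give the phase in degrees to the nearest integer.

-96°

∠[(j32)² + 34.8(j32) + 900] = ∠[-124 + j1113.6] = 96.35°
∠L(j32) = −96.35° = -96.35°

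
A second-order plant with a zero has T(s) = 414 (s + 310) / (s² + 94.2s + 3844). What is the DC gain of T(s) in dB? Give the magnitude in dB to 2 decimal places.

T(0) = 414 × 310 / 3844 = 33.387
20 log₁₀(33.387) = 30.472 dB

30.47 dB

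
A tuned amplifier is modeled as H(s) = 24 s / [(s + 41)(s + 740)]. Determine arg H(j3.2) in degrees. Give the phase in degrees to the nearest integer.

85°

∠(j3.2) = 90.00°
∠(j3.2 + 41) = arctan(3.2/41) = 4.46°
∠(j3.2 + 740) = arctan(3.2/740) = 0.25°
∠H(j3.2) = 90.00° − (4.46° + 0.25°) = 85.29°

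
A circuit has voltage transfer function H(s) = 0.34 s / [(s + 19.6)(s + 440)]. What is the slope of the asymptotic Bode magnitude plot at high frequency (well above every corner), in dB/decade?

-20 dB/decade

With 1 zero and 2 poles, the high-frequency asymptotic slope is 20 × (1 − 2) = -20 dB/decade.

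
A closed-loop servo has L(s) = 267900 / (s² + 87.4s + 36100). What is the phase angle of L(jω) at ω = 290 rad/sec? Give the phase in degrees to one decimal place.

-152.2 deg

∠[(j290)² + 87.4(j290) + 36100] = ∠[-48000 + j25346] = 152.16°
∠L(j290) = −152.16° = -152.16°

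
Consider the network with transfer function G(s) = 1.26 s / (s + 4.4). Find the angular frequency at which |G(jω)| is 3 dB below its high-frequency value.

For a single-pole high-pass, the −3 dB point is at the pole: ω = 4.4 rad s⁻¹.

4.4 rad s⁻¹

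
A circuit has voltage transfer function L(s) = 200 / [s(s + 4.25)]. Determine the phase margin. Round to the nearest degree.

Gain crossover: |L(jω)| = 1 at ω ≈ 13.8 rad/sec.
∠L(j13.8) = −90° − arctan(13.8/4.25) ≈ -162.91°
PM = 180° + (-162.91°) = 17.09°

17°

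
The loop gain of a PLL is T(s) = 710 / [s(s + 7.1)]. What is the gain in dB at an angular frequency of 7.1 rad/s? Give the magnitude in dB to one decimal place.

|j7.1 + 7.1| = √(7.1² + 7.1²) = 10.04
|j7.1| = 7.1
|T(j7.1)| = 710 / (10.04 × 7.1) = 9.9593
20 log₁₀(9.9593) = 19.96 dB

20.0 dB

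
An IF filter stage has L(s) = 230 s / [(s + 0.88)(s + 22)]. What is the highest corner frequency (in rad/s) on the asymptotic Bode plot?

Break frequencies occur at each pole and zero magnitude: 0.88 rad/s, 22 rad/s.
The highest is 22 rad/s.

22 rad/s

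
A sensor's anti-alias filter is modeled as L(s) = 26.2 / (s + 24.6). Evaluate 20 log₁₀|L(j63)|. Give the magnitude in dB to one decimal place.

-8.2 dB

|j63 + 24.6| = √(63² + 24.6²) = 67.63
|L(j63)| = 26.2 / 67.63 = 0.38739
20 log₁₀(0.38739) = -8.24 dB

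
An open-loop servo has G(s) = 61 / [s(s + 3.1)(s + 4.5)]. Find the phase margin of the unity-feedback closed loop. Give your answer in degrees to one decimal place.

Gain crossover: |G(jω)| = 1 at ω ≈ 2.77 rad/s.
∠G(j2.77) = −90° − arctan(2.77/3.1) − arctan(2.77/4.5) ≈ -163.47°
PM = 180° + (-163.47°) = 16.53°

16.5 deg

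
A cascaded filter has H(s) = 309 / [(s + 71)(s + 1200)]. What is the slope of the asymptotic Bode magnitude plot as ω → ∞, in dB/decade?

With 0 zeros and 2 poles, the high-frequency asymptotic slope is 20 × (0 − 2) = -40 dB/decade.

-40 dB/decade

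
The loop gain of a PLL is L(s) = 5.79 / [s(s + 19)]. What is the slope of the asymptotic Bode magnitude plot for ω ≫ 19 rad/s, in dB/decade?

With 0 zeros and 2 poles, the high-frequency asymptotic slope is 20 × (0 − 2) = -40 dB/decade.

-40 dB/decade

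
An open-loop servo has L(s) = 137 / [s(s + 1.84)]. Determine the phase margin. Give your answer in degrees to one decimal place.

9.0°

Gain crossover: |L(jω)| = 1 at ω ≈ 11.6 rad/s.
∠L(j11.6) = −90° − arctan(11.6/1.84) ≈ -171.01°
PM = 180° + (-171.01°) = 8.99°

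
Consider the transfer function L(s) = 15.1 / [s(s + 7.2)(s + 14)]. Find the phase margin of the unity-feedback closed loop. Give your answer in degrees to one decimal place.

Gain crossover: |L(jω)| = 1 at ω ≈ 0.15 rad/s.
∠L(j0.15) = −90° − arctan(0.15/7.2) − arctan(0.15/14) ≈ -91.80°
PM = 180° + (-91.80°) = 88.20°

88.2 deg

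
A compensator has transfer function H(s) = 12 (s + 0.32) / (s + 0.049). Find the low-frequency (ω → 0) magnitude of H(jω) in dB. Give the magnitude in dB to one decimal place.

H(0) = 12 × 0.32 / 0.049 = 78.367
20 log₁₀(78.367) = 37.88 dB

37.9 dB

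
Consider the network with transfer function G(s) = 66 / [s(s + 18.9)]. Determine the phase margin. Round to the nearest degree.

80°

Gain crossover: |G(jω)| = 1 at ω ≈ 3.44 rad/s.
∠G(j3.44) = −90° − arctan(3.44/18.9) ≈ -100.30°
PM = 180° + (-100.30°) = 79.70°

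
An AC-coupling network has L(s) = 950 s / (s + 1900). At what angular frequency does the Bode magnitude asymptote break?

The single real pole at s = −1900 gives a corner at ω = 1900 rad/s.

1900 rad/s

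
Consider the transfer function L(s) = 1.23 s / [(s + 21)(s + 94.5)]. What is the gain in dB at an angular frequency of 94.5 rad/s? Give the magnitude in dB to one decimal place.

|j94.5| = 94.5
|j94.5 + 21| = √(94.5² + 21²) = 96.81
|j94.5 + 94.5| = √(94.5² + 94.5²) = 133.6
|L(j94.5)| = 1.23 × 94.5 / (96.81 × 133.6) = 0.0089844
20 log₁₀(0.0089844) = -40.93 dB

-40.9 dB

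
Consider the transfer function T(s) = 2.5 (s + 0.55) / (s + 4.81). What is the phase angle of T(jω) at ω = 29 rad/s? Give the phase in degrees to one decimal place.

8.3°

∠(j29 + 0.55) = arctan(29/0.55) = 88.91°
∠(j29 + 4.81) = arctan(29/4.81) = 80.58°
∠T(j29) = 88.91° − 80.58° = 8.33°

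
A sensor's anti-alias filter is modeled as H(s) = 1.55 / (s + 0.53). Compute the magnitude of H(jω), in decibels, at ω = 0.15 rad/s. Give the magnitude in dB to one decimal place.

|j0.15 + 0.53| = √(0.15² + 0.53²) = 0.5508
|H(j0.15)| = 1.55 / 0.5508 = 2.814
20 log₁₀(2.814) = 8.99 dB

9.0 dB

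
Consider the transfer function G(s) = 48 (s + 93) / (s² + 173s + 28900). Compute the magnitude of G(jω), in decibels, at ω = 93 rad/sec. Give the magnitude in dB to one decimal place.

-12.2 dB

|j93 + 93| = √(93² + 93²) = 131.5
|(j93)² + 173(j93) + 28900| = |20251 + j16089| = 2.586e+04
|G(j93)| = 48 × 131.5 / 2.586e+04 = 0.24408
20 log₁₀(0.24408) = -12.25 dB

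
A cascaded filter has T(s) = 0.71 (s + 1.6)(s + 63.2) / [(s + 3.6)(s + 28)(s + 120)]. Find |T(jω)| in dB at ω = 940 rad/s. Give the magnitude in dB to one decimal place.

|j940 + 1.6| = √(940² + 1.6²) = 940
|j940 + 63.2| = √(940² + 63.2²) = 942.1
|j940 + 3.6| = √(940² + 3.6²) = 940
|j940 + 28| = √(940² + 28²) = 940.4
|j940 + 120| = √(940² + 120²) = 947.6
|T(j940)| = 0.71 × 940 × 942.1 / (940 × 940.4 × 947.6) = 0.00075059
20 log₁₀(0.00075059) = -62.49 dB

-62.5 dB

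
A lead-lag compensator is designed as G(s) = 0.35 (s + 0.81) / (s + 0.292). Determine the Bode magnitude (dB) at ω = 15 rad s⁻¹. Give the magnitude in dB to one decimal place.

-9.1 dB

|j15 + 0.81| = √(15² + 0.81²) = 15.02
|j15 + 0.292| = √(15² + 0.292²) = 15
|G(j15)| = 0.35 × 15.02 / 15 = 0.35044
20 log₁₀(0.35044) = -9.11 dB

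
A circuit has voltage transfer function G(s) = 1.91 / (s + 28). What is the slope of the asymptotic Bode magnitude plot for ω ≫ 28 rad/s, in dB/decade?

With 0 zeros and 1 pole, the high-frequency asymptotic slope is 20 × (0 − 1) = -20 dB/decade.

-20 dB/decade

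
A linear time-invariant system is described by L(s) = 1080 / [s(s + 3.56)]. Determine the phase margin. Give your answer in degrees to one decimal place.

Gain crossover: |L(jω)| = 1 at ω ≈ 32.8 rad s⁻¹.
∠L(j32.8) = −90° − arctan(32.8/3.56) ≈ -173.80°
PM = 180° + (-173.80°) = 6.20°

6.2°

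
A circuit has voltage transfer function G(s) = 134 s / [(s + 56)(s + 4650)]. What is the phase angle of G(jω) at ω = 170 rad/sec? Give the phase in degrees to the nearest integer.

∠(j170) = 90.00°
∠(j170 + 56) = arctan(170/56) = 71.77°
∠(j170 + 4650) = arctan(170/4650) = 2.09°
∠G(j170) = 90.00° − (71.77° + 2.09°) = 16.14°

16°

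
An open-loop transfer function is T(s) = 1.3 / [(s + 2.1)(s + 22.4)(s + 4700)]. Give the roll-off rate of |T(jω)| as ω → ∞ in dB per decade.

-60 dB/decade

With 0 zeros and 3 poles, the high-frequency asymptotic slope is 20 × (0 − 3) = -60 dB/decade.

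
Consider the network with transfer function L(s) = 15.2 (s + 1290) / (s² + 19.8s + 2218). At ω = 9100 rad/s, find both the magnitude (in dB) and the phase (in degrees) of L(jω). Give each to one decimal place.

|j9100 + 1290| = √(9100² + 1290²) = 9191
|(j9100)² + 19.8(j9100) + 2218| = |-8.2808e+07 + j1.8018e+05| = 8.281e+07
|L(j9100)| = 15.2 × 9191 / 8.281e+07 = 0.0016871
20 log₁₀(0.0016871) = -55.46 dB
∠(j9100 + 1290) = arctan(9100/1290) = 81.93°
∠[(j9100)² + 19.8(j9100) + 2218] = ∠[-8.2808e+07 + j1.8018e+05] = 179.88°
∠L(j9100) = 81.93° − 179.88° = -97.94°

|L| = -55.5 dB, ∠L = -97.9°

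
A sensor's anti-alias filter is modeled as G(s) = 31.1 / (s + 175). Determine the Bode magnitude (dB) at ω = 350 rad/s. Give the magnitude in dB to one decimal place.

|j350 + 175| = √(350² + 175²) = 391.3
|G(j350)| = 31.1 / 391.3 = 0.079476
20 log₁₀(0.079476) = -22.00 dB

-22.0 dB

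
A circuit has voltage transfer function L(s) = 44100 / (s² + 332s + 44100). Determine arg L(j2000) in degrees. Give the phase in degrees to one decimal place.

∠[(j2000)² + 332(j2000) + 44100] = ∠[-3.9559e+06 + j6.64e+05] = 170.47°
∠L(j2000) = −170.47° = -170.47°

-170.5 deg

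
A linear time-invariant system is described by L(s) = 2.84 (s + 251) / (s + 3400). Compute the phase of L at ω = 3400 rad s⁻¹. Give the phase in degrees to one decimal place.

∠(j3400 + 251) = arctan(3400/251) = 85.78°
∠(j3400 + 3400) = arctan(3400/3400) = 45.00°
∠L(j3400) = 85.78° − 45.00° = 40.78°

40.8 deg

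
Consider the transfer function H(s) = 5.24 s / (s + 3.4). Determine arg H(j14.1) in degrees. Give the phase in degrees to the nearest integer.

∠(j14.1) = 90.00°
∠(j14.1 + 3.4) = arctan(14.1/3.4) = 76.44°
∠H(j14.1) = 90.00° − 76.44° = 13.56°

14 deg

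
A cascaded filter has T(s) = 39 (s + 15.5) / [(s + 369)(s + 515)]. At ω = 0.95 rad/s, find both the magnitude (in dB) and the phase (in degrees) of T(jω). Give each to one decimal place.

|j0.95 + 15.5| = √(0.95² + 15.5²) = 15.53
|j0.95 + 369| = √(0.95² + 369²) = 369
|j0.95 + 515| = √(0.95² + 515²) = 515
|T(j0.95)| = 39 × 15.53 / (369 × 515) = 0.0031869
20 log₁₀(0.0031869) = -49.93 dB
∠(j0.95 + 15.5) = arctan(0.95/15.5) = 3.51°
∠(j0.95 + 369) = arctan(0.95/369) = 0.15°
∠(j0.95 + 515) = arctan(0.95/515) = 0.11°
∠T(j0.95) = 3.51° − (0.15° + 0.11°) = 3.25°

|T| = -49.9 dB, ∠T = 3.3°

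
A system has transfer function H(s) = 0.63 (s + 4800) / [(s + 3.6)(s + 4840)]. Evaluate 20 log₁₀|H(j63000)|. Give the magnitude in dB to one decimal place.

|j63000 + 4800| = √(63000² + 4800²) = 6.318e+04
|j63000 + 3.6| = √(63000² + 3.6²) = 6.3e+04
|j63000 + 4840| = √(63000² + 4840²) = 6.319e+04
|H(j63000)| = 0.63 × 6.318e+04 / (6.3e+04 × 6.319e+04) = 9.9995e-06
20 log₁₀(9.9995e-06) = -100.00 dB

-100.0 dB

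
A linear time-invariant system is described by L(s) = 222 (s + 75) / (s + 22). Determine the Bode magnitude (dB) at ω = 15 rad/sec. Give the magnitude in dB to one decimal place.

56.1 dB

|j15 + 75| = √(15² + 75²) = 76.49
|j15 + 22| = √(15² + 22²) = 26.63
|L(j15)| = 222 × 76.49 / 26.63 = 637.69
20 log₁₀(637.69) = 56.09 dB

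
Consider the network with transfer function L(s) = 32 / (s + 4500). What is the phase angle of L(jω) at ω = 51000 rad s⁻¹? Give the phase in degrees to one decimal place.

-85.0 deg

∠(j51000 + 4500) = arctan(51000/4500) = 84.96°
∠L(j51000) = −84.96° = -84.96°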